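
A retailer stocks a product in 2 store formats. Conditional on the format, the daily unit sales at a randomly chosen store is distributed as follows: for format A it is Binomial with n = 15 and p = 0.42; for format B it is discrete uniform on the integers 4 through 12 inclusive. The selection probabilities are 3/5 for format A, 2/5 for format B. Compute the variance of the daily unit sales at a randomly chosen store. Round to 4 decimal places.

5.5527

Per component, A: μ=6.3, E[X²]=43.344; B: μ=8, E[X²]=70.6667.
E[X] = 0.6·6.3 + 0.4·8 = 6.98.
E[X²] = 0.6·43.344 + 0.4·70.6667 = 54.2731.
Var(X) = E[X²] − (E[X])² = 54.2731 − 48.7204 = 5.55267.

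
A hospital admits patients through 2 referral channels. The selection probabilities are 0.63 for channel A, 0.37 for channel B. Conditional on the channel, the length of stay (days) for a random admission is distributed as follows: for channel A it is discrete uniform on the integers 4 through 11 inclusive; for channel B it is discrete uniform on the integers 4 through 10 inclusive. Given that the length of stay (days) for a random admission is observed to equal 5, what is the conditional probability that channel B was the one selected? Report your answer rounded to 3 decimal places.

Likelihoods P(X=5 | ·): A: 0.125; B: 0.142857.
Posterior ∝ prior × likelihood. Numerator for B: 0.37·0.142857 = 0.0528571.
Normalizing constant: 0.63·0.125 + 0.37·0.142857 = 0.131607.
P(B | observation) = 0.0528571 / 0.131607 = 0.401628.

0.402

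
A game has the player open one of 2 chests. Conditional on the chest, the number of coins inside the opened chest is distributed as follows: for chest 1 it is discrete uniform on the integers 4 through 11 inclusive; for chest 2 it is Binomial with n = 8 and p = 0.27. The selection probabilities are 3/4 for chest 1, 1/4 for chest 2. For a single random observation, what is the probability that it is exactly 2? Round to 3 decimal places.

Conditional on each chest, P(X = 2): 1: 0; 2: 0.308903.
By total probability, P(X = 2) = 0.75·0 + 0.25·0.308903 = 0.0772259.

0.077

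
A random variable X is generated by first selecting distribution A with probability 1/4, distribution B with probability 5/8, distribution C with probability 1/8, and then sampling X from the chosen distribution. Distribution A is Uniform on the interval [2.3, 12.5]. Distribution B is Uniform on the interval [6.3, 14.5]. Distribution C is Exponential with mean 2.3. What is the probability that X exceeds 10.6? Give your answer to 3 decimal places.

Conditional on each component, P(X > 10.6): A: 0.186275; B: 0.47561; C: 0.00996481.
By total probability, P(X > 10.6) = 0.25·0.186275 + 0.625·0.47561 + 0.125·0.00996481 = 0.34507.

0.345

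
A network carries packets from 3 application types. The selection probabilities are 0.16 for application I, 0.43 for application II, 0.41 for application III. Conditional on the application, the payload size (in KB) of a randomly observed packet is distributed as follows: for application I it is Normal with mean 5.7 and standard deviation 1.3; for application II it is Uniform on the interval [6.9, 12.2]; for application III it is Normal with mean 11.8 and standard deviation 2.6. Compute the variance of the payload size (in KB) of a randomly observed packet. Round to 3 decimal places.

Per component, I: μ=5.7, E[X²]=34.18; II: μ=9.55, E[X²]=93.5433; III: μ=11.8, E[X²]=146.
E[X] = 0.16·5.7 + 0.43·9.55 + 0.41·11.8 = 9.8565.
E[X²] = 0.16·34.18 + 0.43·93.5433 + 0.41·146 = 105.552.
Var(X) = E[X²] − (E[X])² = 105.552 − 97.1506 = 8.40184.

8.402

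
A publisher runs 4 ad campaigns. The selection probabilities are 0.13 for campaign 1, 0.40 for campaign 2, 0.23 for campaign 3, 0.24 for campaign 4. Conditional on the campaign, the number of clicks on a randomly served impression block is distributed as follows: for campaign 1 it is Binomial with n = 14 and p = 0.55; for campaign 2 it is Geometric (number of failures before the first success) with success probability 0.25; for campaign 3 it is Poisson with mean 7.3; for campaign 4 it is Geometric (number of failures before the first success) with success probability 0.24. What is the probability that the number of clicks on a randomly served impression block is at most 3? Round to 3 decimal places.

Conditional on each campaign, P(X ≤ 3): 1: 0.0114305; 2: 0.683594; 3: 0.067406; 4: 0.666378.
By total probability, P(X ≤ 3) = 0.13·0.0114305 + 0.4·0.683594 + 0.23·0.067406 + 0.24·0.666378 = 0.450358.

0.450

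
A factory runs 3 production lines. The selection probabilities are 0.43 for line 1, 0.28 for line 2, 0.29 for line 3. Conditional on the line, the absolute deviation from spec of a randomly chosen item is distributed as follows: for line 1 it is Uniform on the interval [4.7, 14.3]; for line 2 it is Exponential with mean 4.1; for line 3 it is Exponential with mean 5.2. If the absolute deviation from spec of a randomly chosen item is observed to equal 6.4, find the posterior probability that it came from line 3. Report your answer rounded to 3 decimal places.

0.216

Likelihoods f(6.4 | ·): 1: 0.104167; 2: 0.0512027; 3: 0.0561669.
Posterior ∝ prior × likelihood. Numerator for 3: 0.29·0.0561669 = 0.0162884.
Normalizing constant: 0.43·0.104167 + 0.28·0.0512027 + 0.29·0.0561669 = 0.0754168.
P(3 | observation) = 0.0162884 / 0.0754168 = 0.215978.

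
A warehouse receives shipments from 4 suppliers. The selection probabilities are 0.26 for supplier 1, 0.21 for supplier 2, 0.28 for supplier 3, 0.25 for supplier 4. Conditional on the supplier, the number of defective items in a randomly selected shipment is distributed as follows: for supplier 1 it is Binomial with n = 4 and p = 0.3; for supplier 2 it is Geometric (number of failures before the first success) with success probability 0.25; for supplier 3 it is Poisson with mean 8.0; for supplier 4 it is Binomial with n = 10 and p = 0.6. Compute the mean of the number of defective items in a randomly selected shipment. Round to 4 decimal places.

Component means — 1: 1.2; 2: 3; 3: 8; 4: 6.
E[X] = 0.26·1.2 + 0.21·3 + 0.28·8 + 0.25·6 = 4.682.

4.6820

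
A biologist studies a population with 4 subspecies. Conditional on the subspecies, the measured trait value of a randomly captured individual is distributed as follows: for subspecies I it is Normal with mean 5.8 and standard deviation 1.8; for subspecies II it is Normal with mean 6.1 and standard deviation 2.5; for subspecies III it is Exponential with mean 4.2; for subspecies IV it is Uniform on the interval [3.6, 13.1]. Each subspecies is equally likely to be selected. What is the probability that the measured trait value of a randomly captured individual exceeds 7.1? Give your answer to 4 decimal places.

Conditional on each subspecies, P(X > 7.1): I: 0.235079; II: 0.344578; III: 0.184432; IV: 0.631579.
By total probability, P(X > 7.1) = 0.25·0.235079 + 0.25·0.344578 + 0.25·0.184432 + 0.25·0.631579 = 0.348917.

0.3489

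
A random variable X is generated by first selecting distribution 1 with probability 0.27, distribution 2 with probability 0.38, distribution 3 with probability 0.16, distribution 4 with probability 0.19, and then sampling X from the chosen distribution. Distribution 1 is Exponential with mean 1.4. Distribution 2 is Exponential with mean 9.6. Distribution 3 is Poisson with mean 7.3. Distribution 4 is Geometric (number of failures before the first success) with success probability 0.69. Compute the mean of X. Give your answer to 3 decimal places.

Component means — 1: 1.4; 2: 9.6; 3: 7.3; 4: 0.449275.
E[X] = 0.27·1.4 + 0.38·9.6 + 0.16·7.3 + 0.19·0.449275 = 5.27936.

5.279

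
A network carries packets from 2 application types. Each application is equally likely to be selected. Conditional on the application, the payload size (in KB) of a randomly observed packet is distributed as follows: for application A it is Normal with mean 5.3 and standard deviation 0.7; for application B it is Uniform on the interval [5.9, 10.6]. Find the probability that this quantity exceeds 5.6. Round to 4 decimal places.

Conditional on each application, P(X > 5.6): A: 0.334118; B: 1.
By total probability, P(X > 5.6) = 0.5·0.334118 + 0.5·1 = 0.667059.

0.6671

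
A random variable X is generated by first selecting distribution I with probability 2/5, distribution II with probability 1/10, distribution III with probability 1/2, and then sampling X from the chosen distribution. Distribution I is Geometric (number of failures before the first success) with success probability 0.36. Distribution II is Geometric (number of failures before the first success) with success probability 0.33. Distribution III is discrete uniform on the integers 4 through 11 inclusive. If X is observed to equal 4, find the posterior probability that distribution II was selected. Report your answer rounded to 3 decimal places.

Likelihoods P(X=4 | ·): I: 0.060398; II: 0.0664987; III: 0.125.
Posterior ∝ prior × likelihood. Numerator for II: 0.1·0.0664987 = 0.00664987.
Normalizing constant: 0.4·0.060398 + 0.1·0.0664987 + 0.5·0.125 = 0.0933091.
P(II | observation) = 0.00664987 / 0.0933091 = 0.0712671.

0.071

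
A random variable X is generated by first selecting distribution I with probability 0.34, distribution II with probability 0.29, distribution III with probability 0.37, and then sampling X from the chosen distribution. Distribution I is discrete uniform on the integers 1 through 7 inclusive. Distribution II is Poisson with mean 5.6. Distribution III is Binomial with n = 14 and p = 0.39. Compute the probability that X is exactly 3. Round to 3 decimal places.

0.115

Conditional on each component, P(X = 3): I: 0.142857; II: 0.108234; III: 0.0939558.
By total probability, P(X = 3) = 0.34·0.142857 + 0.29·0.108234 + 0.37·0.0939558 = 0.114723.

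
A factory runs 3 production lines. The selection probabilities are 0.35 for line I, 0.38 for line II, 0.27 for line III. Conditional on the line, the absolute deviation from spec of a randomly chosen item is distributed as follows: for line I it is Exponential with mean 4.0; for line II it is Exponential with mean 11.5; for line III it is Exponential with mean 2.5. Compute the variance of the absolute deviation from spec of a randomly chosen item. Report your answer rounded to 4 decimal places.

73.5470

Per component, I: μ=4, E[X²]=32; II: μ=11.5, E[X²]=264.5; III: μ=2.5, E[X²]=12.5.
E[X] = 0.35·4 + 0.38·11.5 + 0.27·2.5 = 6.445.
E[X²] = 0.35·32 + 0.38·264.5 + 0.27·12.5 = 115.085.
Var(X) = E[X²] − (E[X])² = 115.085 − 41.538 = 73.547.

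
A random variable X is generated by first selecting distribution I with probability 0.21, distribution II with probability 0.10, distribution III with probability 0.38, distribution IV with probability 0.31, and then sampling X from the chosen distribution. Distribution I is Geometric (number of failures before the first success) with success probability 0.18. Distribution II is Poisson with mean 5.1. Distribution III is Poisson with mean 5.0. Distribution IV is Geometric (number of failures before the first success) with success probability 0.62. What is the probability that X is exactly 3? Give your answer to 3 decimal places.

Conditional on each component, P(X = 3): I: 0.0992462; II: 0.13479; III: 0.140374; IV: 0.0340206.
By total probability, P(X = 3) = 0.21·0.0992462 + 0.1·0.13479 + 0.38·0.140374 + 0.31·0.0340206 = 0.0982092.

0.098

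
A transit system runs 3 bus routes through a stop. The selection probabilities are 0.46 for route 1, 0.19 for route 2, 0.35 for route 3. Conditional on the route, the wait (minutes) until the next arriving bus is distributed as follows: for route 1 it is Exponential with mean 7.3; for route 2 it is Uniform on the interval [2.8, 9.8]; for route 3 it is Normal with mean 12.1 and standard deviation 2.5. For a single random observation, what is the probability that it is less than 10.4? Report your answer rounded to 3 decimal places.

Conditional on each route, P(X < 10.4): 1: 0.759409; 2: 1; 3: 0.248252.
By total probability, P(X < 10.4) = 0.46·0.759409 + 0.19·1 + 0.35·0.248252 = 0.626216.

0.626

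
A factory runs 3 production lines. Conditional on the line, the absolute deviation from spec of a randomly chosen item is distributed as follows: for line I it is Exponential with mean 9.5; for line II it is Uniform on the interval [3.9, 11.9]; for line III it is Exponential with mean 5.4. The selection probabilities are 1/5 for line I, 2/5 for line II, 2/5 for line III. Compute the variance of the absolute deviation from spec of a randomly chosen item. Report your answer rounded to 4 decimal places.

Per component, I: μ=9.5, E[X²]=180.5; II: μ=7.9, E[X²]=67.7433; III: μ=5.4, E[X²]=58.32.
E[X] = 0.2·9.5 + 0.4·7.9 + 0.4·5.4 = 7.22.
E[X²] = 0.2·180.5 + 0.4·67.7433 + 0.4·58.32 = 86.5253.
Var(X) = E[X²] − (E[X])² = 86.5253 − 52.1284 = 34.3969.

34.3969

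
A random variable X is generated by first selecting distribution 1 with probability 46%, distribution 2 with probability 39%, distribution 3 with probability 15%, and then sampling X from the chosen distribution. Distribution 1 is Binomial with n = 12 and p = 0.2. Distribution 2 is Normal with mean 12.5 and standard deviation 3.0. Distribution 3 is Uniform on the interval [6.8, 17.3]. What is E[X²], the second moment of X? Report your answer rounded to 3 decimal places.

91.139

For each component E[X²] = Var + (mean)², giving 1: 7.68; 2: 165.25; 3: 154.39.
Overall E[X²] = 0.46·7.68 + 0.39·165.25 + 0.15·154.39 = 91.1388.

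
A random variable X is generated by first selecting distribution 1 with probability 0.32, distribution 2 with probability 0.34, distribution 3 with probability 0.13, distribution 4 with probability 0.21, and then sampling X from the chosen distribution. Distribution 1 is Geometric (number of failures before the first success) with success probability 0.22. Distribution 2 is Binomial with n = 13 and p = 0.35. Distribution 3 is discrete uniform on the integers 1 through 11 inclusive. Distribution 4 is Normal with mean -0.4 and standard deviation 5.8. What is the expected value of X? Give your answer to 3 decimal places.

3.378

Component means — 1: 3.54545; 2: 4.55; 3: 6; 4: -0.4.
E[X] = 0.32·3.54545 + 0.34·4.55 + 0.13·6 + 0.21·-0.4 = 3.37755.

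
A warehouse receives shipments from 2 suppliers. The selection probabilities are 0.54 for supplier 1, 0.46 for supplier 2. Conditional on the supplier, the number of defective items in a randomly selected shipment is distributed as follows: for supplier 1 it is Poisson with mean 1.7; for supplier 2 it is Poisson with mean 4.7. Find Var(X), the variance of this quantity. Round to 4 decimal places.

Per component, 1: μ=1.7, E[X²]=4.59; 2: μ=4.7, E[X²]=26.79.
E[X] = 0.54·1.7 + 0.46·4.7 = 3.08.
E[X²] = 0.54·4.59 + 0.46·26.79 = 14.802.
Var(X) = E[X²] − (E[X])² = 14.802 − 9.4864 = 5.3156.

5.3156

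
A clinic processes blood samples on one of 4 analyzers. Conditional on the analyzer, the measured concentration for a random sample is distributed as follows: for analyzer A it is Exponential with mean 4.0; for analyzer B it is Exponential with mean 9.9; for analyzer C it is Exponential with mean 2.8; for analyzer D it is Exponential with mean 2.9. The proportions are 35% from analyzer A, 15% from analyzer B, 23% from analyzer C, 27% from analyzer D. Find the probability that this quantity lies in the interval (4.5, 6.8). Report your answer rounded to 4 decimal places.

0.1266

Conditional on each analyzer, P(4.5 < X < 6.8): A: 0.141969; B: 0.131587; C: 0.112297; D: 0.116019.
By total probability, P(4.5 < X < 6.8) = 0.35·0.141969 + 0.15·0.131587 + 0.23·0.112297 + 0.27·0.116019 = 0.126581.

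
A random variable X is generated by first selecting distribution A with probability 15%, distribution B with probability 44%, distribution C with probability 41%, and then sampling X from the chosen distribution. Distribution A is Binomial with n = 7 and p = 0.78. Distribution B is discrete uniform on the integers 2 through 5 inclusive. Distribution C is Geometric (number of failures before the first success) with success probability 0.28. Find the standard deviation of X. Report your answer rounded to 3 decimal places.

Per component, A: μ=5.46, E[X²]=31.0128; B: μ=3.5, E[X²]=13.5; C: μ=2.57143, E[X²]=15.7959.
E[X] = 0.15·5.46 + 0.44·3.5 + 0.41·2.57143 = 3.41329.
E[X²] = 0.15·31.0128 + 0.44·13.5 + 0.41·15.7959 = 17.0682.
Var(X) = E[X²] − (E[X])² = 17.0682 − 11.6505 = 5.41773.
SD(X) = √5.41773 = 2.3276.

2.328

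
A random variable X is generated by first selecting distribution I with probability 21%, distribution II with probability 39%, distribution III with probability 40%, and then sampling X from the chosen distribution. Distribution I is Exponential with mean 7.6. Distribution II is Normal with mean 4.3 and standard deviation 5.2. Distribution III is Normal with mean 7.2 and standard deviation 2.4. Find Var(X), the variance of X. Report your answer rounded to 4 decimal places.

Per component, I: μ=7.6, E[X²]=115.52; II: μ=4.3, E[X²]=45.53; III: μ=7.2, E[X²]=57.6.
E[X] = 0.21·7.6 + 0.39·4.3 + 0.4·7.2 = 6.153.
E[X²] = 0.21·115.52 + 0.39·45.53 + 0.4·57.6 = 65.0559.
Var(X) = E[X²] − (E[X])² = 65.0559 − 37.8594 = 27.1965.

27.1965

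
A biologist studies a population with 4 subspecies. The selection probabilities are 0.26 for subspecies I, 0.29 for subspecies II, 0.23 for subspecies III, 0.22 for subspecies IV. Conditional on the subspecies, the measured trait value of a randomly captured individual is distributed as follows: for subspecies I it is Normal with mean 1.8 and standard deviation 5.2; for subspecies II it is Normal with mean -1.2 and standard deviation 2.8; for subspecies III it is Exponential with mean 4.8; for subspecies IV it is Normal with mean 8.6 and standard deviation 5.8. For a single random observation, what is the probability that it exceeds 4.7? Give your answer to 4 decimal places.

Conditional on each subspecies, P(X > 4.7): I: 0.288527; II: 0.0175526; III: 0.375624; IV: 0.74934.
By total probability, P(X > 4.7) = 0.26·0.288527 + 0.29·0.0175526 + 0.23·0.375624 + 0.22·0.74934 = 0.331356.

0.3314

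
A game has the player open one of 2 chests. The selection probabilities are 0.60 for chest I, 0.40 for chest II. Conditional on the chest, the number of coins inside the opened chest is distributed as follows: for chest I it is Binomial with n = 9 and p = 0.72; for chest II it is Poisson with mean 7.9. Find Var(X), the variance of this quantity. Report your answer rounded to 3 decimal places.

Per component, I: μ=6.48, E[X²]=43.8048; II: μ=7.9, E[X²]=70.31.
E[X] = 0.6·6.48 + 0.4·7.9 = 7.048.
E[X²] = 0.6·43.8048 + 0.4·70.31 = 54.4069.
Var(X) = E[X²] − (E[X])² = 54.4069 − 49.6743 = 4.73258.

4.733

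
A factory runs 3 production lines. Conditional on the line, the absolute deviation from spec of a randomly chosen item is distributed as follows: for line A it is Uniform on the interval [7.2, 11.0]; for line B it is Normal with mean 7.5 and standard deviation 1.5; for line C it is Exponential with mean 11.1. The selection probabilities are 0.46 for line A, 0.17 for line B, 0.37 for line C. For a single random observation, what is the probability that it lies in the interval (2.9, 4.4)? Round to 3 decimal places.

Conditional on each line, P(2.9 < X < 4.4): A: 0; B: 0.0183005; C: 0.0973397.
By total probability, P(2.9 < X < 4.4) = 0.46·0 + 0.17·0.0183005 + 0.37·0.0973397 = 0.0391268.

0.039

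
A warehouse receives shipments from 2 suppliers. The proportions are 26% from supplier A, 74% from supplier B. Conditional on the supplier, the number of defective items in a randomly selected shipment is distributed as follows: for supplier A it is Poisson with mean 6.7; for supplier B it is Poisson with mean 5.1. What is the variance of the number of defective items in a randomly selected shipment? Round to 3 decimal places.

Per component, A: μ=6.7, E[X²]=51.59; B: μ=5.1, E[X²]=31.11.
E[X] = 0.26·6.7 + 0.74·5.1 = 5.516.
E[X²] = 0.26·51.59 + 0.74·31.11 = 36.4348.
Var(X) = E[X²] − (E[X])² = 36.4348 − 30.4263 = 6.00854.

6.009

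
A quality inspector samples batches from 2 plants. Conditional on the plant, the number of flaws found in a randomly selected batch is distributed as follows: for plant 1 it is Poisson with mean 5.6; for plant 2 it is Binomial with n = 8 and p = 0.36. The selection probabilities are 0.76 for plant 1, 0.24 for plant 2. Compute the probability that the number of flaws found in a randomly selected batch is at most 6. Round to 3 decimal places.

Conditional on each plant, P(X ≤ 6): 1: 0.670258; 2: 0.995706.
By total probability, P(X ≤ 6) = 0.76·0.670258 + 0.24·0.995706 = 0.748365.

0.748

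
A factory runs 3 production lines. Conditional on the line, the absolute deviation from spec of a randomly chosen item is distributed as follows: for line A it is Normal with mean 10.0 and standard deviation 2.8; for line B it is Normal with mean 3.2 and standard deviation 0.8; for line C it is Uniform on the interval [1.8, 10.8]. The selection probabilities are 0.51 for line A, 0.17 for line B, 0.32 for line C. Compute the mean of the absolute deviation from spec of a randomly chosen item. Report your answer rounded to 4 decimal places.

Component means — A: 10; B: 3.2; C: 6.3.
E[X] = 0.51·10 + 0.17·3.2 + 0.32·6.3 = 7.66.

7.6600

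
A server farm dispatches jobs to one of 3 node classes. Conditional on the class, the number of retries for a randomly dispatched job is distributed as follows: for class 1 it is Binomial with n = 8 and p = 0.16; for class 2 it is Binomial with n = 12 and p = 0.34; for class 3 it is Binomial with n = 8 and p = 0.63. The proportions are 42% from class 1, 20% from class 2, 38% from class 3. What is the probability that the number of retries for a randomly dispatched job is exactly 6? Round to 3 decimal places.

Conditional on each class, P(X = 6): 1: 0.000331464; 2: 0.11798; 3: 0.239665.
By total probability, P(X = 6) = 0.42·0.000331464 + 0.2·0.11798 + 0.38·0.239665 = 0.114808.

0.115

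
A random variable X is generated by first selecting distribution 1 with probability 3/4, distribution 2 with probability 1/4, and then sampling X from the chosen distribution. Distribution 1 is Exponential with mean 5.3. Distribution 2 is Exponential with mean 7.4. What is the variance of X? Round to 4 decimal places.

Per component, 1: μ=5.3, E[X²]=56.18; 2: μ=7.4, E[X²]=109.52.
E[X] = 0.75·5.3 + 0.25·7.4 = 5.825.
E[X²] = 0.75·56.18 + 0.25·109.52 = 69.515.
Var(X) = E[X²] − (E[X])² = 69.515 − 33.9306 = 35.5844.

35.5844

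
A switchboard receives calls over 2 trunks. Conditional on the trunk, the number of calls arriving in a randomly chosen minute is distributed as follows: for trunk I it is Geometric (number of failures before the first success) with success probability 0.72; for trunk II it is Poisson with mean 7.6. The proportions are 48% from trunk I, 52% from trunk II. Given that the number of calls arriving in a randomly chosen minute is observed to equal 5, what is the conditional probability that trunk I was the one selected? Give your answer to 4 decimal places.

Likelihoods P(X=5 | ·): I: 0.00123915; II: 0.105742.
Posterior ∝ prior × likelihood. Numerator for I: 0.48·0.00123915 = 0.00059479.
Normalizing constant: 0.48·0.00123915 + 0.52·0.105742 = 0.0555808.
P(I | observation) = 0.00059479 / 0.0555808 = 0.0107014.

0.0107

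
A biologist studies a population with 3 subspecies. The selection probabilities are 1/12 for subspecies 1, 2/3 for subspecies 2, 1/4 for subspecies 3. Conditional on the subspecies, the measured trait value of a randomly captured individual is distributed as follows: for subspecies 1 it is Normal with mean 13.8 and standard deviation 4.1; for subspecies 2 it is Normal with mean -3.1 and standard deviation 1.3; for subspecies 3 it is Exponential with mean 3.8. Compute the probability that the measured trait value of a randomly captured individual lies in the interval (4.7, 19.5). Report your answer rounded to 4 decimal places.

0.1465

Conditional on each subspecies, P(4.7 < X < 19.5): 1: 0.904547; 2: 9.86588e-10; 3: 0.284392.
By total probability, P(4.7 < X < 19.5) = 0.0833333·0.904547 + 0.666667·9.86588e-10 + 0.25·0.284392 = 0.146477.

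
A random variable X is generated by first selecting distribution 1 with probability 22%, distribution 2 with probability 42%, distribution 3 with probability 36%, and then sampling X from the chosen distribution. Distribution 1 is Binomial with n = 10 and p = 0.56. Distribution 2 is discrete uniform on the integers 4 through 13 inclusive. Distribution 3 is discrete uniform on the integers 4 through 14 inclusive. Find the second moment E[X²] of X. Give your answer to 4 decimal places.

For each component E[X²] = Var + (mean)², giving 1: 33.824; 2: 80.5; 3: 91.
Overall E[X²] = 0.22·33.824 + 0.42·80.5 + 0.36·91 = 74.0113.

74.0113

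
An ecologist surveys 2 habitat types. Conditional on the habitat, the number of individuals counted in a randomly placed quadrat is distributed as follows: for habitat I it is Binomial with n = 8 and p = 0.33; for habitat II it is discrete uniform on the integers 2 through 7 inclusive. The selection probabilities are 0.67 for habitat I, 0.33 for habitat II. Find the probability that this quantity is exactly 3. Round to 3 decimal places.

0.237

Conditional on each habitat, P(X = 3): I: 0.271709; II: 0.166667.
By total probability, P(X = 3) = 0.67·0.271709 + 0.33·0.166667 = 0.237045.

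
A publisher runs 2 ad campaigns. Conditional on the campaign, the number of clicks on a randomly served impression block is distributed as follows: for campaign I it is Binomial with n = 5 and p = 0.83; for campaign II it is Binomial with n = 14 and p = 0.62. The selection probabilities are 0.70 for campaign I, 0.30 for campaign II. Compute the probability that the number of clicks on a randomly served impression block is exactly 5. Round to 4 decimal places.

0.2848

Conditional on each campaign, P(X = 5): I: 0.393904; II: 0.0303023.
By total probability, P(X = 5) = 0.7·0.393904 + 0.3·0.0303023 = 0.284824.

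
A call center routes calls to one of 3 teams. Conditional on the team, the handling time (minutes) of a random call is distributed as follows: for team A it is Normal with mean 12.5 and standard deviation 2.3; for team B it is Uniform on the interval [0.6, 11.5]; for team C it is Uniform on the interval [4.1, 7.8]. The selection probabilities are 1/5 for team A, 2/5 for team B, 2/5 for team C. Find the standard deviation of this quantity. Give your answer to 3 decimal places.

Per component, A: μ=12.5, E[X²]=161.54; B: μ=6.05, E[X²]=46.5033; C: μ=5.95, E[X²]=36.5433.
E[X] = 0.2·12.5 + 0.4·6.05 + 0.4·5.95 = 7.3.
E[X²] = 0.2·161.54 + 0.4·46.5033 + 0.4·36.5433 = 65.5267.
Var(X) = E[X²] − (E[X])² = 65.5267 − 53.29 = 12.2367.
SD(X) = √12.2367 = 3.49809.

3.498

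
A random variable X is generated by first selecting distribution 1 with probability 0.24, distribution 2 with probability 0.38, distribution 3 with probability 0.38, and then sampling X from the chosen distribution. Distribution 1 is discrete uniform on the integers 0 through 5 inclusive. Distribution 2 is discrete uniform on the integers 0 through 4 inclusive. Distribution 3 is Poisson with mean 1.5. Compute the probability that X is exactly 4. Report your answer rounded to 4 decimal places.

Conditional on each component, P(X = 4): 1: 0.166667; 2: 0.2; 3: 0.0470665.
By total probability, P(X = 4) = 0.24·0.166667 + 0.38·0.2 + 0.38·0.0470665 = 0.133885.

0.1339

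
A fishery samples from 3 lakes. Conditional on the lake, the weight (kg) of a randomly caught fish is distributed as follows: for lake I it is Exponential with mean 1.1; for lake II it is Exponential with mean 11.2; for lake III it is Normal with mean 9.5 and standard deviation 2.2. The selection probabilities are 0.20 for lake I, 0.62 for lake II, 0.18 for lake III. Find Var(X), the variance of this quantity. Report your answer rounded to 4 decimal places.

94.3979

Per component, I: μ=1.1, E[X²]=2.42; II: μ=11.2, E[X²]=250.88; III: μ=9.5, E[X²]=95.09.
E[X] = 0.2·1.1 + 0.62·11.2 + 0.18·9.5 = 8.874.
E[X²] = 0.2·2.42 + 0.62·250.88 + 0.18·95.09 = 173.146.
Var(X) = E[X²] − (E[X])² = 173.146 − 78.7479 = 94.3979.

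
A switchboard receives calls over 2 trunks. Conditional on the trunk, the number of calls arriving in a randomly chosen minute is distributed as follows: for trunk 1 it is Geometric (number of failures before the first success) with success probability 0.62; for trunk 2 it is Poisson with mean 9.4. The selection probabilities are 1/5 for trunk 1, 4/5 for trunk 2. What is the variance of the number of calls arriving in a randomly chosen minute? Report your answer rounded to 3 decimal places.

20.072

Per component, 1: μ=0.612903, E[X²]=1.3642; 2: μ=9.4, E[X²]=97.76.
E[X] = 0.2·0.612903 + 0.8·9.4 = 7.64258.
E[X²] = 0.2·1.3642 + 0.8·97.76 = 78.4808.
Var(X) = E[X²] − (E[X])² = 78.4808 − 58.409 = 20.0718.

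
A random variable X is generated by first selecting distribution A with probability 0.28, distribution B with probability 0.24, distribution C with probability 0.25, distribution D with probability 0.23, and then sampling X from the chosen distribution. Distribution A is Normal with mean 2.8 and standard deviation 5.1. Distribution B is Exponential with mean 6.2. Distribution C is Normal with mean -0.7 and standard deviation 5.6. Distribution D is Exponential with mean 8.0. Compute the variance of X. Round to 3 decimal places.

Per component, A: μ=2.8, E[X²]=33.85; B: μ=6.2, E[X²]=76.88; C: μ=-0.7, E[X²]=31.85; D: μ=8, E[X²]=128.
E[X] = 0.28·2.8 + 0.24·6.2 + 0.25·-0.7 + 0.23·8 = 3.937.
E[X²] = 0.28·33.85 + 0.24·76.88 + 0.25·31.85 + 0.23·128 = 65.3317.
Var(X) = E[X²] − (E[X])² = 65.3317 − 15.5 = 49.8317.

49.832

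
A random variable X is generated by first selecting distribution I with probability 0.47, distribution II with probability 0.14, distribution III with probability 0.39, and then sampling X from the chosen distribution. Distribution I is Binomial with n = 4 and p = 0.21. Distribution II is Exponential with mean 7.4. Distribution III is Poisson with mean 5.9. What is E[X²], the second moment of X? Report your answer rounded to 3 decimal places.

For each component E[X²] = Var + (mean)², giving I: 1.3692; II: 109.52; III: 40.71.
Overall E[X²] = 0.47·1.3692 + 0.14·109.52 + 0.39·40.71 = 31.8532.

31.853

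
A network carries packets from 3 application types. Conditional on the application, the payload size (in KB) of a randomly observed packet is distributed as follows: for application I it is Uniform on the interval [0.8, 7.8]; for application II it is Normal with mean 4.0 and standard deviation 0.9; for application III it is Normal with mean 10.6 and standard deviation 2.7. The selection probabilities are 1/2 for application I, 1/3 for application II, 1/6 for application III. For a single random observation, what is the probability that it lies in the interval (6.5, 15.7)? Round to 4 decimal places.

0.2448

Conditional on each application, P(6.5 < X < 15.7): I: 0.185714; II: 0.0027366; III: 0.906105.
By total probability, P(6.5 < X < 15.7) = 0.5·0.185714 + 0.333333·0.0027366 + 0.166667·0.906105 = 0.244787.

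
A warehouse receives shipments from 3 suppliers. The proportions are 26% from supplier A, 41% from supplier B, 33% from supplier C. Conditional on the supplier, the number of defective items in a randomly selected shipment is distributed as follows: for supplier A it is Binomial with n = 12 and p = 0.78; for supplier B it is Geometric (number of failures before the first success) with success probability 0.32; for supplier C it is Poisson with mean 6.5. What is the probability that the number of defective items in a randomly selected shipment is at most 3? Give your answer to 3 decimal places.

0.359

Conditional on each supplier, P(X ≤ 3): A: 0.000137265; B: 0.786186; C: 0.11185.
By total probability, P(X ≤ 3) = 0.26·0.000137265 + 0.41·0.786186 + 0.33·0.11185 = 0.359282.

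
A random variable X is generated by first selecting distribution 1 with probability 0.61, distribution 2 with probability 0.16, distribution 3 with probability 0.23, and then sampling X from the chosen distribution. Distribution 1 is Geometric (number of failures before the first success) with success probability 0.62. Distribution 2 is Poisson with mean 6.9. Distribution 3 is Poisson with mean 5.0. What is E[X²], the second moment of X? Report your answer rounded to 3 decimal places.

16.454

For each component E[X²] = Var + (mean)², giving 1: 1.3642; 2: 54.51; 3: 30.
Overall E[X²] = 0.61·1.3642 + 0.16·54.51 + 0.23·30 = 16.4538.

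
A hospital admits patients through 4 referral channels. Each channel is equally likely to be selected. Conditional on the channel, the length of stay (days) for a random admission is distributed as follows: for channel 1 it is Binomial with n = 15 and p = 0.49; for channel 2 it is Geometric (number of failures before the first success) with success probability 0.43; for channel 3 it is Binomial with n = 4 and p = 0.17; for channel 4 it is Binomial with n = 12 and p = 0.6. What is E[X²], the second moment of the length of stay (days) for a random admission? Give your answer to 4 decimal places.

29.5894

For each component E[X²] = Var + (mean)², giving 1: 57.771; 2: 4.83991; 3: 1.0268; 4: 54.72.
Overall E[X²] = 0.25·57.771 + 0.25·4.83991 + 0.25·1.0268 + 0.25·54.72 = 29.5894.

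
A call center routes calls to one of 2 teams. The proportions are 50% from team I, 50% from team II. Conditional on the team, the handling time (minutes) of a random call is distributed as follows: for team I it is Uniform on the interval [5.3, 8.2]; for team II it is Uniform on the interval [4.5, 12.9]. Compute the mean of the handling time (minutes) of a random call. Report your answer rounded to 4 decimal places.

7.7250

Component means — I: 6.75; II: 8.7.
E[X] = 0.5·6.75 + 0.5·8.7 = 7.725.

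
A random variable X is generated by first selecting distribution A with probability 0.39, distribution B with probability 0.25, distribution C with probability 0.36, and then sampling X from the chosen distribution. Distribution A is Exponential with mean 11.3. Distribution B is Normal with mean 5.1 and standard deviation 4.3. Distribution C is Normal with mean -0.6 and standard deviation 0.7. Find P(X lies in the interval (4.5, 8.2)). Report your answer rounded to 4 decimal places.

Conditional on each component, P(4.5 < X < 8.2): A: 0.187504; B: 0.32001; C: 1.59983e-13.
By total probability, P(4.5 < X < 8.2) = 0.39·0.187504 + 0.25·0.32001 + 0.36·1.59983e-13 = 0.153129.

0.1531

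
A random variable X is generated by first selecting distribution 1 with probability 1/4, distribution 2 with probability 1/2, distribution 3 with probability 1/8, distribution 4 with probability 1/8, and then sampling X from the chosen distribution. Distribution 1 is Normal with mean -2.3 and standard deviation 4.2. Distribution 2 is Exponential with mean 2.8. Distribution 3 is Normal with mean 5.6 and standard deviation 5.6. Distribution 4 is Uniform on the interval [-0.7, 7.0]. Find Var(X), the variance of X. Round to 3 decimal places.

Per component, 1: μ=-2.3, E[X²]=22.93; 2: μ=2.8, E[X²]=15.68; 3: μ=5.6, E[X²]=62.72; 4: μ=3.15, E[X²]=14.8633.
E[X] = 0.25·-2.3 + 0.5·2.8 + 0.125·5.6 + 0.125·3.15 = 1.91875.
E[X²] = 0.25·22.93 + 0.5·15.68 + 0.125·62.72 + 0.125·14.8633 = 23.2704.
Var(X) = E[X²] − (E[X])² = 23.2704 − 3.6816 = 19.5888.

19.589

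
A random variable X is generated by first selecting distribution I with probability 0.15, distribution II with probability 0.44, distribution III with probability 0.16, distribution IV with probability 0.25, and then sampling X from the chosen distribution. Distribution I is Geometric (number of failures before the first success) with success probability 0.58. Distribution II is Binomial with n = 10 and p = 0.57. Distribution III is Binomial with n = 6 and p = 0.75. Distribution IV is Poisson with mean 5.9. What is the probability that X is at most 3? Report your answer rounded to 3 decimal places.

0.248

Conditional on each component, P(X ≤ 3): I: 0.968883; II: 0.0805763; III: 0.169434; IV: 0.160353.
By total probability, P(X ≤ 3) = 0.15·0.968883 + 0.44·0.0805763 + 0.16·0.169434 + 0.25·0.160353 = 0.247984.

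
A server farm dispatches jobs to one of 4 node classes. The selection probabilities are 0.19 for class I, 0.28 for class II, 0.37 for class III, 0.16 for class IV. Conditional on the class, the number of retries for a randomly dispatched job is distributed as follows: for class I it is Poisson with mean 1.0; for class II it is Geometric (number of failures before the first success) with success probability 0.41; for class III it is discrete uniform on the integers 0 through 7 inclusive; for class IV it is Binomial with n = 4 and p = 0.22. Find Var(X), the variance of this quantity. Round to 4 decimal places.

4.5356

Per component, I: μ=1, E[X²]=2; II: μ=1.43902, E[X²]=5.58061; III: μ=3.5, E[X²]=17.5; IV: μ=0.88, E[X²]=1.4608.
E[X] = 0.19·1 + 0.28·1.43902 + 0.37·3.5 + 0.16·0.88 = 2.02873.
E[X²] = 0.19·2 + 0.28·5.58061 + 0.37·17.5 + 0.16·1.4608 = 8.6513.
Var(X) = E[X²] − (E[X])² = 8.6513 − 4.11573 = 4.53557.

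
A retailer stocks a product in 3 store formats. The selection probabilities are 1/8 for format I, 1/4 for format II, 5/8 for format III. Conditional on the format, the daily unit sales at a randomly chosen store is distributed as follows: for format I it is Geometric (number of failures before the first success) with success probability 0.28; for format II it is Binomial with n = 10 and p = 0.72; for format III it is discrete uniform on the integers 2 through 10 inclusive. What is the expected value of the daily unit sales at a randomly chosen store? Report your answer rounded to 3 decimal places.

5.871

Component means — I: 2.57143; II: 7.2; III: 6.
E[X] = 0.125·2.57143 + 0.25·7.2 + 0.625·6 = 5.87143.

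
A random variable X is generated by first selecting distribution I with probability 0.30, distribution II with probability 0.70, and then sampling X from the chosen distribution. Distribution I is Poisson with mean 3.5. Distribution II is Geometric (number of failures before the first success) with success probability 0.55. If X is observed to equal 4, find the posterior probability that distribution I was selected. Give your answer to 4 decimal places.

Likelihoods P(X=4 | ·): I: 0.188812; II: 0.0225534.
Posterior ∝ prior × likelihood. Numerator for I: 0.3·0.188812 = 0.0566437.
Normalizing constant: 0.3·0.188812 + 0.7·0.0225534 = 0.0724311.
P(I | observation) = 0.0566437 / 0.0724311 = 0.782036.

0.7820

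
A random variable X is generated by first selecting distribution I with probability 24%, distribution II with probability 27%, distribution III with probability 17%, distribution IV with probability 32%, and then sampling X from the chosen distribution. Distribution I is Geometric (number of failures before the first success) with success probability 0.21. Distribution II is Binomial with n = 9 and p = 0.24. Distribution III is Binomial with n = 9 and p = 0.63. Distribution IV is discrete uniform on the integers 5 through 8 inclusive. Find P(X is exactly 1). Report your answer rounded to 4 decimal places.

Conditional on each component, P(X = 1): I: 0.1659; II: 0.240416; III: 0.00199158; IV: 0.
By total probability, P(X = 1) = 0.24·0.1659 + 0.27·0.240416 + 0.17·0.00199158 + 0.32·0 = 0.105067.

0.1051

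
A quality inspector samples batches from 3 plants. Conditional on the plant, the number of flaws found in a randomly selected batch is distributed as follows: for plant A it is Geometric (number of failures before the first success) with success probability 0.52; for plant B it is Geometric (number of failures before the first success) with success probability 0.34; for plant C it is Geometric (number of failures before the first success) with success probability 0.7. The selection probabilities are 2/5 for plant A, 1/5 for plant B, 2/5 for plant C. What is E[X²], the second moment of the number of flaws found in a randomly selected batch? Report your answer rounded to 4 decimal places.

3.2648

For each component E[X²] = Var + (mean)², giving A: 2.62722; B: 9.47751; C: 0.795918.
Overall E[X²] = 0.4·2.62722 + 0.2·9.47751 + 0.4·0.795918 = 3.26476.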